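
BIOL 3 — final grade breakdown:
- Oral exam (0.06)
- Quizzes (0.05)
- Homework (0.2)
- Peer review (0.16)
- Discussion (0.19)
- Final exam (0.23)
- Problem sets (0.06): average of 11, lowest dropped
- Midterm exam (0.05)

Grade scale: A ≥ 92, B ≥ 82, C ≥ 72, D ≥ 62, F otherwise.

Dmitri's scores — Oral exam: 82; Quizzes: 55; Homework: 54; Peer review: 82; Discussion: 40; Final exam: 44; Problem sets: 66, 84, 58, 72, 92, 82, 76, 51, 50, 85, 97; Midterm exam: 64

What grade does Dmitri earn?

F

Problem sets: drop 50 → average of remaining 10 = 763/10 = 76.3
Weighted total:
  Oral exam 82 × 0.06 = 4.92
  Quizzes 55 × 0.05 = 2.75
  Homework 54 × 0.2 = 10.8
  Peer review 82 × 0.16 = 13.12
  Discussion 40 × 0.19 = 7.6
  Final exam 44 × 0.23 = 10.12
  Problem sets 76.3 × 0.06 = 4.578
  Midterm exam 64 × 0.05 = 3.2
Sum = 57.088
57.088 < 62 → F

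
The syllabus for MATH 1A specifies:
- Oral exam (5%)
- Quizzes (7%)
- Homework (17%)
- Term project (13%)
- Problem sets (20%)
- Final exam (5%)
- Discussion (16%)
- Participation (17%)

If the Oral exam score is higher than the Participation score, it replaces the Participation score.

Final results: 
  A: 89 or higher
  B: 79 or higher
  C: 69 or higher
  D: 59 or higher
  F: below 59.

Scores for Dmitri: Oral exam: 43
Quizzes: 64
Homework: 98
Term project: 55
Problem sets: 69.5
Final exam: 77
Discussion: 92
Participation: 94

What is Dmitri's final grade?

Oral exam (43) ≤ Participation (94), so Participation stays at 94.
Weighted total:
  Oral exam 43 × 0.05 = 2.15
  Quizzes 64 × 0.07 = 4.48
  Homework 98 × 0.17 = 16.66
  Term project 55 × 0.13 = 7.15
  Problem sets 69.5 × 0.2 = 13.9
  Final exam 77 × 0.05 = 3.85
  Discussion 92 × 0.16 = 14.72
  Participation 94 × 0.17 = 15.98
Sum = 78.89
78.89 is ≥ 69 and < 79 → C

C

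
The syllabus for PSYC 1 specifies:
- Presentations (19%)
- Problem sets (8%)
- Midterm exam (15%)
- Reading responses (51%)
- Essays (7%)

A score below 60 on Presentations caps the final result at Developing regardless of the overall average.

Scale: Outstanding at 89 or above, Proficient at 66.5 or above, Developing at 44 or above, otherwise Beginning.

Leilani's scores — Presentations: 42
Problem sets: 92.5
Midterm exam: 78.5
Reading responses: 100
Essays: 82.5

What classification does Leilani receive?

Developing

Presentations score 42 < 60: minimum not met.
Weighted total:
  Presentations 42 × 0.19 = 7.98
  Problem sets 92.5 × 0.08 = 7.4
  Midterm exam 78.5 × 0.15 = 11.775
  Reading responses 100 × 0.51 = 51
  Essays 82.5 × 0.07 = 5.775
Sum = 83.93
83.93 would be Proficient; cap at Developing applies → Developing.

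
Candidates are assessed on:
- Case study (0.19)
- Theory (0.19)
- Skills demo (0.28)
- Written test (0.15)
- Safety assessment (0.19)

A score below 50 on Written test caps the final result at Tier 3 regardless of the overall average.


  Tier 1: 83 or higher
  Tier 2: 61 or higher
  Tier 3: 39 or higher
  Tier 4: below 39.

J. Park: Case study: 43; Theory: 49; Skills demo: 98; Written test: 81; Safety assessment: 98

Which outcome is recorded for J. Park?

Tier 2

Written test score 81 ≥ 50: minimum met.
Weighted total:
  Case study 43 × 0.19 = 8.17
  Theory 49 × 0.19 = 9.31
  Skills demo 98 × 0.28 = 27.44
  Written test 81 × 0.15 = 12.15
  Safety assessment 98 × 0.19 = 18.62
Sum = 75.69
75.69 is ≥ 61 and < 83 → Tier 2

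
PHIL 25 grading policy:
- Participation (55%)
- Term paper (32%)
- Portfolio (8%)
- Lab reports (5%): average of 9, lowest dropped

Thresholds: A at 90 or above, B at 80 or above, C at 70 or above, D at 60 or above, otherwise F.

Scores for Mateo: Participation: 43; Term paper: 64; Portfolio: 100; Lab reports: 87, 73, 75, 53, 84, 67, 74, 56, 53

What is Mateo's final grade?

F

Lab reports: drop 53 → average of remaining 8 = 569/8 = 71.125
Weighted total:
  Participation 43 × 0.55 = 23.65
  Term paper 64 × 0.32 = 20.48
  Portfolio 100 × 0.08 = 8
  Lab reports 71.125 × 0.05 = 3.55625
Sum = 55.68625
55.68625 < 60 → F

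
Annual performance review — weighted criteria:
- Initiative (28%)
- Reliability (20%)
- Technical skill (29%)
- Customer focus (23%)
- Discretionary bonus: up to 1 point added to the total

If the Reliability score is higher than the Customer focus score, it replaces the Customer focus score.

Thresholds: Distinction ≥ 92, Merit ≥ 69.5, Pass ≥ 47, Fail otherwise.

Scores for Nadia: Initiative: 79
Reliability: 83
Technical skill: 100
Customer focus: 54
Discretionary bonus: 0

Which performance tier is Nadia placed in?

Reliability (83) > Customer focus (54), so Customer focus counts as 83.
Weighted total:
  Initiative 79 × 0.28 = 22.12
  Reliability 83 × 0.2 = 16.6
  Technical skill 100 × 0.29 = 29
  Customer focus 83 × 0.23 = 19.09
Sum = 86.81
Discretionary bonus: 86.81 + 0 = 86.81
86.81 is ≥ 69.5 and < 92 → Merit

Merit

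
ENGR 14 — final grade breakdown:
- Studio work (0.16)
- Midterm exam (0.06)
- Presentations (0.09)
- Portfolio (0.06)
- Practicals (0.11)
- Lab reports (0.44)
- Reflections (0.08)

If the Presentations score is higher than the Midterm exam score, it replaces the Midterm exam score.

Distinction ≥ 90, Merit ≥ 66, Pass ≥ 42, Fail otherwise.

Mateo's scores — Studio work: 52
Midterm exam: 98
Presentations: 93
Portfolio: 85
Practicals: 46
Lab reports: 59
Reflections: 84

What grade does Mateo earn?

Pass

Presentations (93) ≤ Midterm exam (98), so Midterm exam stays at 98.
Weighted total:
  Studio work 52 × 0.16 = 8.32
  Midterm exam 98 × 0.06 = 5.88
  Presentations 93 × 0.09 = 8.37
  Portfolio 85 × 0.06 = 5.1
  Practicals 46 × 0.11 = 5.06
  Lab reports 59 × 0.44 = 25.96
  Reflections 84 × 0.08 = 6.72
Sum = 65.41
65.41 is ≥ 42 and < 66 → Pass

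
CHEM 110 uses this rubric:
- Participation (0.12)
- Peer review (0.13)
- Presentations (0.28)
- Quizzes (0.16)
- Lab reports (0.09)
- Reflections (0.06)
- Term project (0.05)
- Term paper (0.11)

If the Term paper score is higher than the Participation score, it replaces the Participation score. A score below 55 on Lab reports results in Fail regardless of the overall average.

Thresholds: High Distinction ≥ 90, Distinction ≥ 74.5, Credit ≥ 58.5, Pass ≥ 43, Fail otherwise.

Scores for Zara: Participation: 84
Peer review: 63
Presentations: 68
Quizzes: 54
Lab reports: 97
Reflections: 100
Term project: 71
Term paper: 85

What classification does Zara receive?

Credit

Term paper (85) > Participation (84), so Participation counts as 85.
Lab reports score 97 ≥ 55: minimum met.
Weighted total:
  Participation 85 × 0.12 = 10.2
  Peer review 63 × 0.13 = 8.19
  Presentations 68 × 0.28 = 19.04
  Quizzes 54 × 0.16 = 8.64
  Lab reports 97 × 0.09 = 8.73
  Reflections 100 × 0.06 = 6
  Term project 71 × 0.05 = 3.55
  Term paper 85 × 0.11 = 9.35
Sum = 73.7
73.7 is ≥ 58.5 and < 74.5 → Credit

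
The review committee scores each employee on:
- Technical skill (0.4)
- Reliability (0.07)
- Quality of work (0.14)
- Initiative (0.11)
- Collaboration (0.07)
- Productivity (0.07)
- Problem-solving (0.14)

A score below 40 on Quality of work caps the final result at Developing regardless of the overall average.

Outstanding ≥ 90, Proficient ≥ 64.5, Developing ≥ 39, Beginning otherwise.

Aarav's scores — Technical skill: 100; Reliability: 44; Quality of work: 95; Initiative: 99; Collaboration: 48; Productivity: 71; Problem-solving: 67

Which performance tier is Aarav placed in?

Proficient

Quality of work score 95 ≥ 40: minimum met.
Weighted total:
  Technical skill 100 × 0.4 = 40
  Reliability 44 × 0.07 = 3.08
  Quality of work 95 × 0.14 = 13.3
  Initiative 99 × 0.11 = 10.89
  Collaboration 48 × 0.07 = 3.36
  Productivity 71 × 0.07 = 4.97
  Problem-solving 67 × 0.14 = 9.38
Sum = 84.98
84.98 is ≥ 64.5 and < 90 → Proficient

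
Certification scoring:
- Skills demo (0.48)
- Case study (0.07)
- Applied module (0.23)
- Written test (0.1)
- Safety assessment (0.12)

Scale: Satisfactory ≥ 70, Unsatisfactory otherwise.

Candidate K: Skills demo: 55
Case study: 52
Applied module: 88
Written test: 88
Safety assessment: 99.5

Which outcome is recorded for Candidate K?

Satisfactory

Weighted total:
  Skills demo 55 × 0.48 = 26.4
  Case study 52 × 0.07 = 3.64
  Applied module 88 × 0.23 = 20.24
  Written test 88 × 0.1 = 8.8
  Safety assessment 99.5 × 0.12 = 11.94
Sum = 71.02
71.02 ≥ 70 → Satisfactory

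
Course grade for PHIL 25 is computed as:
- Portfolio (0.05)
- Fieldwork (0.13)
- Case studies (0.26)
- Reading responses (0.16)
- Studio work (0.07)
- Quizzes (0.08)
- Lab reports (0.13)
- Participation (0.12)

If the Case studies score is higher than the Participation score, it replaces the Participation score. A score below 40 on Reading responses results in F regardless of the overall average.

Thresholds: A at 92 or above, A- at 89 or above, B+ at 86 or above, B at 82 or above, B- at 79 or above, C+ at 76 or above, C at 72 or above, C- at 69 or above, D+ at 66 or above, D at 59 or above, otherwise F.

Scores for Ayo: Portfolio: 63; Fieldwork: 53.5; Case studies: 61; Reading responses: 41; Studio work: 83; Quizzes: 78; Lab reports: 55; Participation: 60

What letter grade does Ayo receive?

D

Case studies (61) > Participation (60), so Participation counts as 61.
Reading responses score 41 ≥ 40: minimum met.
Weighted total:
  Portfolio 63 × 0.05 = 3.15
  Fieldwork 53.5 × 0.13 = 6.955
  Case studies 61 × 0.26 = 15.86
  Reading responses 41 × 0.16 = 6.56
  Studio work 83 × 0.07 = 5.81
  Quizzes 78 × 0.08 = 6.24
  Lab reports 55 × 0.13 = 7.15
  Participation 61 × 0.12 = 7.32
Sum = 59.045
59.045 is ≥ 59 and < 66 → D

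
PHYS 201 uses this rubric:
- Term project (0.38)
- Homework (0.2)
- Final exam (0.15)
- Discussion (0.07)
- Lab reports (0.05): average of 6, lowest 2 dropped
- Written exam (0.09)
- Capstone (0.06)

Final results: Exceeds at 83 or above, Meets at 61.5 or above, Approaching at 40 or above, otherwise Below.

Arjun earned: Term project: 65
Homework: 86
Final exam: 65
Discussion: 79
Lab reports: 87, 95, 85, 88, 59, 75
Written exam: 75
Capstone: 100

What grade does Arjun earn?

Meets

Lab reports: drop 59, 75 → average of remaining 4 = 355/4 = 88.75
Weighted total:
  Term project 65 × 0.38 = 24.7
  Homework 86 × 0.2 = 17.2
  Final exam 65 × 0.15 = 9.75
  Discussion 79 × 0.07 = 5.53
  Lab reports 88.75 × 0.05 = 4.4375
  Written exam 75 × 0.09 = 6.75
  Capstone 100 × 0.06 = 6
Sum = 74.3675
74.3675 is ≥ 61.5 and < 83 → Meets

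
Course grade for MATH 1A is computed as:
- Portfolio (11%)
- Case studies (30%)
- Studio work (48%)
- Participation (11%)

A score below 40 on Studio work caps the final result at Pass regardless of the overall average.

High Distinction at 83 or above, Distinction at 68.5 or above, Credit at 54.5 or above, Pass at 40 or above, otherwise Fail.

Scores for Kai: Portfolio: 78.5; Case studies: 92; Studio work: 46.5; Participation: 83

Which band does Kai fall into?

Credit

Studio work score 46.5 ≥ 40: minimum met.
Weighted total:
  Portfolio 78.5 × 0.11 = 8.635
  Case studies 92 × 0.3 = 27.6
  Studio work 46.5 × 0.48 = 22.32
  Participation 83 × 0.11 = 9.13
Sum = 67.685
67.685 is ≥ 54.5 and < 68.5 → Credit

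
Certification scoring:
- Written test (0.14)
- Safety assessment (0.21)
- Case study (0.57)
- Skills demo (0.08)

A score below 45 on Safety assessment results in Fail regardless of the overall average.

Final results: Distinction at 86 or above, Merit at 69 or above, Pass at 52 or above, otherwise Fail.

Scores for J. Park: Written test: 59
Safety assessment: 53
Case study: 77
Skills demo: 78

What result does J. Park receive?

Merit

Safety assessment score 53 ≥ 45: minimum met.
Weighted total:
  Written test 59 × 0.14 = 8.26
  Safety assessment 53 × 0.21 = 11.13
  Case study 77 × 0.57 = 43.89
  Skills demo 78 × 0.08 = 6.24
Sum = 69.52
69.52 is ≥ 69 and < 86 → Merit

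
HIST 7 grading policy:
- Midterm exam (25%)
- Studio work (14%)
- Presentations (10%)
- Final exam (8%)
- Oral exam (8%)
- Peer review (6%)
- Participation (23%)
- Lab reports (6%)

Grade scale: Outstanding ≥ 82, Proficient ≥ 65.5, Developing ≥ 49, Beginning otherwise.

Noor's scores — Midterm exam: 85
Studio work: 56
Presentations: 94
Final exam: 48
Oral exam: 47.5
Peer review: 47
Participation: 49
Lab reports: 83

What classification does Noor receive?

Weighted total:
  Midterm exam 85 × 0.25 = 21.25
  Studio work 56 × 0.14 = 7.84
  Presentations 94 × 0.1 = 9.4
  Final exam 48 × 0.08 = 3.84
  Oral exam 47.5 × 0.08 = 3.8
  Peer review 47 × 0.06 = 2.82
  Participation 49 × 0.23 = 11.27
  Lab reports 83 × 0.06 = 4.98
Sum = 65.2
65.2 is ≥ 49 and < 65.5 → Developing

Developing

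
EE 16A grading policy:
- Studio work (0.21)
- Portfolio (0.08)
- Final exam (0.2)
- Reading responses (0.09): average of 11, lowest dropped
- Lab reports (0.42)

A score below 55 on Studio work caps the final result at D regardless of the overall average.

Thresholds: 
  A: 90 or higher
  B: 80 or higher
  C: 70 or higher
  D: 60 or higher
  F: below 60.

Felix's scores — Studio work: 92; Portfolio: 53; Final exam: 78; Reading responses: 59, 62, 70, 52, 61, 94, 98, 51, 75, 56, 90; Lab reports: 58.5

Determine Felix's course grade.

Reading responses: drop 51 → average of remaining 10 = 717/10 = 71.7
Studio work score 92 ≥ 55: minimum met.
Weighted total:
  Studio work 92 × 0.21 = 19.32
  Portfolio 53 × 0.08 = 4.24
  Final exam 78 × 0.2 = 15.6
  Reading responses 71.7 × 0.09 = 6.453
  Lab reports 58.5 × 0.42 = 24.57
Sum = 70.183
70.183 is ≥ 70 and < 80 → C

C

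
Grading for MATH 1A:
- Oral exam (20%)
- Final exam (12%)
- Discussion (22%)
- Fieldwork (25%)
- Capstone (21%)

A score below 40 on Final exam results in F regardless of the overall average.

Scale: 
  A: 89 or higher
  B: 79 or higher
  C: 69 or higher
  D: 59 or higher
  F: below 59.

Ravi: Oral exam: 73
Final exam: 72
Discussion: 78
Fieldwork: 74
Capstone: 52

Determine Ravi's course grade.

Final exam score 72 ≥ 40: minimum met.
Weighted total:
  Oral exam 73 × 0.2 = 14.6
  Final exam 72 × 0.12 = 8.64
  Discussion 78 × 0.22 = 17.16
  Fieldwork 74 × 0.25 = 18.5
  Capstone 52 × 0.21 = 10.92
Sum = 69.82
69.82 is ≥ 69 and < 79 → C

C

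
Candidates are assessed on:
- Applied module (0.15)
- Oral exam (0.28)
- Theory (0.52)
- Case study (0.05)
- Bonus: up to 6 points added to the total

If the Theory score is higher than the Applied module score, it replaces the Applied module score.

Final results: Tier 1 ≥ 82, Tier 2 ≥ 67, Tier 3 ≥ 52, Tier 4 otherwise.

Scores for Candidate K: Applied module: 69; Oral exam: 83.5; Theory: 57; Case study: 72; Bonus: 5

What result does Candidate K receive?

Theory (57) ≤ Applied module (69), so Applied module stays at 69.
Weighted total:
  Applied module 69 × 0.15 = 10.35
  Oral exam 83.5 × 0.28 = 23.38
  Theory 57 × 0.52 = 29.64
  Case study 72 × 0.05 = 3.6
Sum = 66.97
Bonus: 66.97 + 5 = 71.97
71.97 is ≥ 67 and < 82 → Tier 2

Tier 2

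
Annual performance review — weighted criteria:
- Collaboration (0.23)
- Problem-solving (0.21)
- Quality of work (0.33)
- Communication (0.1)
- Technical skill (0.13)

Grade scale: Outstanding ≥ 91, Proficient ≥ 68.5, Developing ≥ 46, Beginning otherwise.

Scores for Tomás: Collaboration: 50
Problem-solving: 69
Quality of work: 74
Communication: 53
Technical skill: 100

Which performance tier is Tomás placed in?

Weighted total:
  Collaboration 50 × 0.23 = 11.5
  Problem-solving 69 × 0.21 = 14.49
  Quality of work 74 × 0.33 = 24.42
  Communication 53 × 0.1 = 5.3
  Technical skill 100 × 0.13 = 13
Sum = 68.71
68.71 is ≥ 68.5 and < 91 → Proficient

Proficient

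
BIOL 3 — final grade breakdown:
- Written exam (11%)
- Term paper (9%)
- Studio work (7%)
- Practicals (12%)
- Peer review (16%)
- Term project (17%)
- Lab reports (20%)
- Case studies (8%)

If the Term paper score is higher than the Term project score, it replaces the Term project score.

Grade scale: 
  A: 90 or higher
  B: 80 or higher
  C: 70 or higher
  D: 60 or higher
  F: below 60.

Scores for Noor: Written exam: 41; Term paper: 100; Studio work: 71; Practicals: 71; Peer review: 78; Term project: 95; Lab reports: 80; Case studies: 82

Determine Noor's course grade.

C

Term paper (100) > Term project (95), so Term project counts as 100.
Weighted total:
  Written exam 41 × 0.11 = 4.51
  Term paper 100 × 0.09 = 9
  Studio work 71 × 0.07 = 4.97
  Practicals 71 × 0.12 = 8.52
  Peer review 78 × 0.16 = 12.48
  Term project 100 × 0.17 = 17
  Lab reports 80 × 0.2 = 16
  Case studies 82 × 0.08 = 6.56
Sum = 79.04
79.04 is ≥ 70 and < 80 → C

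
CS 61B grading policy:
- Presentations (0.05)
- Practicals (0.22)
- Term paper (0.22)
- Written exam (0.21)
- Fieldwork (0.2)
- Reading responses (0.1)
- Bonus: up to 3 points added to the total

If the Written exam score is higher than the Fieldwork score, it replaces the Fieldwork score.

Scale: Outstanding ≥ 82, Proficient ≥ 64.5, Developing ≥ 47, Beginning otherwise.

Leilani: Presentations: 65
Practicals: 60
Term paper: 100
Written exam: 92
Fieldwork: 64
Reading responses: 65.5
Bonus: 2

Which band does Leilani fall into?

Outstanding

Written exam (92) > Fieldwork (64), so Fieldwork counts as 92.
Weighted total:
  Presentations 65 × 0.05 = 3.25
  Practicals 60 × 0.22 = 13.2
  Term paper 100 × 0.22 = 22
  Written exam 92 × 0.21 = 19.32
  Fieldwork 92 × 0.2 = 18.4
  Reading responses 65.5 × 0.1 = 6.55
Sum = 82.72
Bonus: 82.72 + 2 = 84.72
84.72 ≥ 82 → Outstanding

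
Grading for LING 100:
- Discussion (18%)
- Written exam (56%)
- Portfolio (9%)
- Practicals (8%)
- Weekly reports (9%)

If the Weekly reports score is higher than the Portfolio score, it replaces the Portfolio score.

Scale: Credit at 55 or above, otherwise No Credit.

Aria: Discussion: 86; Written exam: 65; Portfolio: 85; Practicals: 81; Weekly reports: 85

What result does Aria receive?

Weekly reports (85) ≤ Portfolio (85), so Portfolio stays at 85.
Weighted total:
  Discussion 86 × 0.18 = 15.48
  Written exam 65 × 0.56 = 36.4
  Portfolio 85 × 0.09 = 7.65
  Practicals 81 × 0.08 = 6.48
  Weekly reports 85 × 0.09 = 7.65
Sum = 73.66
73.66 ≥ 55 → Credit

Credit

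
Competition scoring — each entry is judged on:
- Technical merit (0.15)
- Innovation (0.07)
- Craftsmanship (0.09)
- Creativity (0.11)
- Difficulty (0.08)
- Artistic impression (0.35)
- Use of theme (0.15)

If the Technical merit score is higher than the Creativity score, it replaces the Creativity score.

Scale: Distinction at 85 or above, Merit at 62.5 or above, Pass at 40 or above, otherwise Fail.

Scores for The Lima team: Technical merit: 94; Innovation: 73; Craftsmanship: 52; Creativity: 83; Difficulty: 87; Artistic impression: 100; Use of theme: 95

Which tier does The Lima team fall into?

Technical merit (94) > Creativity (83), so Creativity counts as 94.
Weighted total:
  Technical merit 94 × 0.15 = 14.1
  Innovation 73 × 0.07 = 5.11
  Craftsmanship 52 × 0.09 = 4.68
  Creativity 94 × 0.11 = 10.34
  Difficulty 87 × 0.08 = 6.96
  Artistic impression 100 × 0.35 = 35
  Use of theme 95 × 0.15 = 14.25
Sum = 90.44
90.44 ≥ 85 → Distinction

Distinction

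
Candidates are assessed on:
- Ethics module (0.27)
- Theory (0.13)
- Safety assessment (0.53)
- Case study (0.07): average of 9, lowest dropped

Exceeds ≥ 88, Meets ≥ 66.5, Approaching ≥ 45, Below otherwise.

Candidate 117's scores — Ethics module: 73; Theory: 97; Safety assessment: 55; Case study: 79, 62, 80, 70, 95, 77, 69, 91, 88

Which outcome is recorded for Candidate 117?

Case study: drop 62 → average of remaining 8 = 649/8 = 81.125
Weighted total:
  Ethics module 73 × 0.27 = 19.71
  Theory 97 × 0.13 = 12.61
  Safety assessment 55 × 0.53 = 29.15
  Case study 81.125 × 0.07 = 5.67875
Sum = 67.14875
67.14875 is ≥ 66.5 and < 88 → Meets

Meets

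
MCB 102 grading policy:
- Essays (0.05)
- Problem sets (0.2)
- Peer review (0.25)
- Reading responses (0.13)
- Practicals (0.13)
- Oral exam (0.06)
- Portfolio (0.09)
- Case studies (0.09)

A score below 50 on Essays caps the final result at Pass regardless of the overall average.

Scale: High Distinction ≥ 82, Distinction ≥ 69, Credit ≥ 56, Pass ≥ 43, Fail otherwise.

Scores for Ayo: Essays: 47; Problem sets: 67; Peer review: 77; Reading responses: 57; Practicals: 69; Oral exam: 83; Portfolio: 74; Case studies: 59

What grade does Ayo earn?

Pass

Essays score 47 < 50: minimum not met.
Weighted total:
  Essays 47 × 0.05 = 2.35
  Problem sets 67 × 0.2 = 13.4
  Peer review 77 × 0.25 = 19.25
  Reading responses 57 × 0.13 = 7.41
  Practicals 69 × 0.13 = 8.97
  Oral exam 83 × 0.06 = 4.98
  Portfolio 74 × 0.09 = 6.66
  Case studies 59 × 0.09 = 5.31
Sum = 68.33
68.33 would be Credit; cap at Pass applies → Pass.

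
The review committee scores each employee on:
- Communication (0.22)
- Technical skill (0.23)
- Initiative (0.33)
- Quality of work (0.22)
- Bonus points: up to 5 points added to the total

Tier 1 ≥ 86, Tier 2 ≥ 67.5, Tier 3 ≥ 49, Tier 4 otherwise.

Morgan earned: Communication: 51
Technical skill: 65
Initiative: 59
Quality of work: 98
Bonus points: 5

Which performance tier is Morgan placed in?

Weighted total:
  Communication 51 × 0.22 = 11.22
  Technical skill 65 × 0.23 = 14.95
  Initiative 59 × 0.33 = 19.47
  Quality of work 98 × 0.22 = 21.56
Sum = 67.2
Bonus points: 67.2 + 5 = 72.2
72.2 is ≥ 67.5 and < 86 → Tier 2

Tier 2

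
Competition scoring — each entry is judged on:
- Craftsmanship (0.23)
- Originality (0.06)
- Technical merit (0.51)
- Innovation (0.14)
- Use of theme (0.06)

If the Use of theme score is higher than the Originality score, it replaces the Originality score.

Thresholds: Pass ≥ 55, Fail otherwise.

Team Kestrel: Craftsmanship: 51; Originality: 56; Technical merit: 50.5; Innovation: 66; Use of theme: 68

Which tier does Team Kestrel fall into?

Use of theme (68) > Originality (56), so Originality counts as 68.
Weighted total:
  Craftsmanship 51 × 0.23 = 11.73
  Originality 68 × 0.06 = 4.08
  Technical merit 50.5 × 0.51 = 25.755
  Innovation 66 × 0.14 = 9.24
  Use of theme 68 × 0.06 = 4.08
Sum = 54.885
54.885 < 55 → Fail

Fail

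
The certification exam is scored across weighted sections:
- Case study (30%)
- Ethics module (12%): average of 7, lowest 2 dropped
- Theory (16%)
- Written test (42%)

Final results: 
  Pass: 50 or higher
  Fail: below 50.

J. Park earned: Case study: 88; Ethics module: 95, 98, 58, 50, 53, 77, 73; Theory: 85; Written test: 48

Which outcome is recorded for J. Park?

Pass

Ethics module: drop 50, 53 → average of remaining 5 = 401/5 = 80.2
Weighted total:
  Case study 88 × 0.3 = 26.4
  Ethics module 80.2 × 0.12 = 9.624
  Theory 85 × 0.16 = 13.6
  Written test 48 × 0.42 = 20.16
Sum = 69.784
69.784 ≥ 50 → Pass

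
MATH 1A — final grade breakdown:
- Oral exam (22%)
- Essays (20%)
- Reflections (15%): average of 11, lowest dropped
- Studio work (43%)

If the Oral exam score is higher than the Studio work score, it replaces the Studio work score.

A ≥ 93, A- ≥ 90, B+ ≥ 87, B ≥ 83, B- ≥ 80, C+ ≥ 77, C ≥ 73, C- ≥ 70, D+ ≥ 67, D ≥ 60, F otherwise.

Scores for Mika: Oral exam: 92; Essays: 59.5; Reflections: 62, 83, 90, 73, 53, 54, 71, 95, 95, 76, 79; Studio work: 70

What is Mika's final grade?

Reflections: drop 53 → average of remaining 10 = 778/10 = 77.8
Oral exam (92) > Studio work (70), so Studio work counts as 92.
Weighted total:
  Oral exam 92 × 0.22 = 20.24
  Essays 59.5 × 0.2 = 11.9
  Reflections 77.8 × 0.15 = 11.67
  Studio work 92 × 0.43 = 39.56
Sum = 83.37
83.37 is ≥ 83 and < 87 → B

B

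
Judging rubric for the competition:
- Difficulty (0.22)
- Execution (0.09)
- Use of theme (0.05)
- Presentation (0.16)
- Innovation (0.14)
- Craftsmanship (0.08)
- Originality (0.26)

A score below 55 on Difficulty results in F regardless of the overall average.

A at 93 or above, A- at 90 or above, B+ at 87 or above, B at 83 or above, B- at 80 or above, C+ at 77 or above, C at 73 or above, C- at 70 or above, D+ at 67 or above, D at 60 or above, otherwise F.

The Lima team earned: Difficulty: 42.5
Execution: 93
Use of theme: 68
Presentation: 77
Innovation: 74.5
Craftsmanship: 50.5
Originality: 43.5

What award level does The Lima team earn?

F

Difficulty score 42.5 < 55: minimum not met.
Weighted total:
  Difficulty 42.5 × 0.22 = 9.35
  Execution 93 × 0.09 = 8.37
  Use of theme 68 × 0.05 = 3.4
  Presentation 77 × 0.16 = 12.32
  Innovation 74.5 × 0.14 = 10.43
  Craftsmanship 50.5 × 0.08 = 4.04
  Originality 43.5 × 0.26 = 11.31
Sum = 59.22
Because the Difficulty minimum was not met, the result is F.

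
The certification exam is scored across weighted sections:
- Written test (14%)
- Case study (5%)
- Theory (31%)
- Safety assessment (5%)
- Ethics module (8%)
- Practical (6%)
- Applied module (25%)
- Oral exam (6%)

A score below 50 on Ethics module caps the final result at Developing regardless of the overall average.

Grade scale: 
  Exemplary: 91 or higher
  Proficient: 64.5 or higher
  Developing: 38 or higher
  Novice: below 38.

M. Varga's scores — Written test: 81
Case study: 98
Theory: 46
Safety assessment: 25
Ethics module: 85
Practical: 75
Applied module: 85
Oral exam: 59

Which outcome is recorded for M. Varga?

Ethics module score 85 ≥ 50: minimum met.
Weighted total:
  Written test 81 × 0.14 = 11.34
  Case study 98 × 0.05 = 4.9
  Theory 46 × 0.31 = 14.26
  Safety assessment 25 × 0.05 = 1.25
  Ethics module 85 × 0.08 = 6.8
  Practical 75 × 0.06 = 4.5
  Applied module 85 × 0.25 = 21.25
  Oral exam 59 × 0.06 = 3.54
Sum = 67.84
67.84 is ≥ 64.5 and < 91 → Proficient

Proficient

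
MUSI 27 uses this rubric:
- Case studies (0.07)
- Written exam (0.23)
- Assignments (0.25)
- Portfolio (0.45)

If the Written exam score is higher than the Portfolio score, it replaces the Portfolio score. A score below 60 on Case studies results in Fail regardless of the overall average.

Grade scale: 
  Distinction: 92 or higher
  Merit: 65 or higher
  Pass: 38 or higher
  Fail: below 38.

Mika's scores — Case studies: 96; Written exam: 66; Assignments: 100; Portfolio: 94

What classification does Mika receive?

Written exam (66) ≤ Portfolio (94), so Portfolio stays at 94.
Case studies score 96 ≥ 60: minimum met.
Weighted total:
  Case studies 96 × 0.07 = 6.72
  Written exam 66 × 0.23 = 15.18
  Assignments 100 × 0.25 = 25
  Portfolio 94 × 0.45 = 42.3
Sum = 89.2
89.2 is ≥ 65 and < 92 → Merit

Merit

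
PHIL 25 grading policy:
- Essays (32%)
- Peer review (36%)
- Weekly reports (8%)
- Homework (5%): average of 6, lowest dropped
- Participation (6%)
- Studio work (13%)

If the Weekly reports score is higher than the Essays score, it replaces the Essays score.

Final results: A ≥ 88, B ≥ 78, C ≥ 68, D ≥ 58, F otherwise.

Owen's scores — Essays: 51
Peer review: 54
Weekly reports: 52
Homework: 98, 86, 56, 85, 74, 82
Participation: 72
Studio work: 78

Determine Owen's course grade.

D

Homework: drop 56 → average of remaining 5 = 425/5 = 85
Weekly reports (52) > Essays (51), so Essays counts as 52.
Weighted total:
  Essays 52 × 0.32 = 16.64
  Peer review 54 × 0.36 = 19.44
  Weekly reports 52 × 0.08 = 4.16
  Homework 85 × 0.05 = 4.25
  Participation 72 × 0.06 = 4.32
  Studio work 78 × 0.13 = 10.14
Sum = 58.95
58.95 is ≥ 58 and < 68 → D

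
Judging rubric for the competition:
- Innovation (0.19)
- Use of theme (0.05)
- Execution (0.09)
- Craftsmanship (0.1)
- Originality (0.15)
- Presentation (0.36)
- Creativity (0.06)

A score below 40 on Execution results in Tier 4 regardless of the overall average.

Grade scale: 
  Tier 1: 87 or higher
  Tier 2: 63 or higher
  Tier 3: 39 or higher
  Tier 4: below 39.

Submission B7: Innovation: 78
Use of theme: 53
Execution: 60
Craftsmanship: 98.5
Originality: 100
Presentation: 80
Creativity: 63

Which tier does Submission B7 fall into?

Execution score 60 ≥ 40: minimum met.
Weighted total:
  Innovation 78 × 0.19 = 14.82
  Use of theme 53 × 0.05 = 2.65
  Execution 60 × 0.09 = 5.4
  Craftsmanship 98.5 × 0.1 = 9.85
  Originality 100 × 0.15 = 15
  Presentation 80 × 0.36 = 28.8
  Creativity 63 × 0.06 = 3.78
Sum = 80.3
80.3 is ≥ 63 and < 87 → Tier 2

Tier 2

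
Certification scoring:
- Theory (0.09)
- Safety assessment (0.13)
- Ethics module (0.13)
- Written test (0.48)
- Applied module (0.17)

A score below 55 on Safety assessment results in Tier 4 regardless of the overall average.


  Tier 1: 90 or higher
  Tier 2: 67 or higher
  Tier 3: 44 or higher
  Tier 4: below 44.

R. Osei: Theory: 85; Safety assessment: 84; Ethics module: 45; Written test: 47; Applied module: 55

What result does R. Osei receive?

Safety assessment score 84 ≥ 55: minimum met.
Weighted total:
  Theory 85 × 0.09 = 7.65
  Safety assessment 84 × 0.13 = 10.92
  Ethics module 45 × 0.13 = 5.85
  Written test 47 × 0.48 = 22.56
  Applied module 55 × 0.17 = 9.35
Sum = 56.33
56.33 is ≥ 44 and < 67 → Tier 3

Tier 3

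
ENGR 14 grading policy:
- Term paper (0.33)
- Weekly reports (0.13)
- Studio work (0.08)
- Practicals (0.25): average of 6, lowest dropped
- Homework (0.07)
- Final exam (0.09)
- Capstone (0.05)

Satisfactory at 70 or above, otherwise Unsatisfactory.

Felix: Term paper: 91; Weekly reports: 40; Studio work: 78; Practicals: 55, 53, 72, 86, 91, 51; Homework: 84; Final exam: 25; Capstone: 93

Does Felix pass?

Practicals: drop 51 → average of remaining 5 = 357/5 = 71.4
Weighted total:
  Term paper 91 × 0.33 = 30.03
  Weekly reports 40 × 0.13 = 5.2
  Studio work 78 × 0.08 = 6.24
  Practicals 71.4 × 0.25 = 17.85
  Homework 84 × 0.07 = 5.88
  Final exam 25 × 0.09 = 2.25
  Capstone 93 × 0.05 = 4.65
Sum = 72.1
72.1 ≥ 70 → Satisfactory

Satisfactory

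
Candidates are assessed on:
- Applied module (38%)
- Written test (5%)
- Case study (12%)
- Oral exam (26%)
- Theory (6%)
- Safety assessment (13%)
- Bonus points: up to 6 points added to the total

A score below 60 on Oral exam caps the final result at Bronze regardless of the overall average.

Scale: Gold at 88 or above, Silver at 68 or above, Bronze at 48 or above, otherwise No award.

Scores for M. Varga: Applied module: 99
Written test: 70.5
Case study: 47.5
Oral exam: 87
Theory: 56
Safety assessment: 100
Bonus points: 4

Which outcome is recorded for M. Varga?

Oral exam score 87 ≥ 60: minimum met.
Weighted total:
  Applied module 99 × 0.38 = 37.62
  Written test 70.5 × 0.05 = 3.525
  Case study 47.5 × 0.12 = 5.7
  Oral exam 87 × 0.26 = 22.62
  Theory 56 × 0.06 = 3.36
  Safety assessment 100 × 0.13 = 13
Sum = 85.825
Bonus points: 85.825 + 4 = 89.825
89.825 ≥ 88 → Gold

Gold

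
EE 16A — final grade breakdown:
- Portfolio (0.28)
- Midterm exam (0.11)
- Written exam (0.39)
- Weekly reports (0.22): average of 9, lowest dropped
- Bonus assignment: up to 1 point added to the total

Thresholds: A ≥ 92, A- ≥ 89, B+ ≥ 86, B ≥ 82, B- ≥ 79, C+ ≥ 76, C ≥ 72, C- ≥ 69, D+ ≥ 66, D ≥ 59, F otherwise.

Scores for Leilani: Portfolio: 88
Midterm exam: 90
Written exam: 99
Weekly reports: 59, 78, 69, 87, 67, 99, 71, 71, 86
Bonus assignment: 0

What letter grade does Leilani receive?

A-

Weekly reports: drop 59 → average of remaining 8 = 628/8 = 78.5
Weighted total:
  Portfolio 88 × 0.28 = 24.64
  Midterm exam 90 × 0.11 = 9.9
  Written exam 99 × 0.39 = 38.61
  Weekly reports 78.5 × 0.22 = 17.27
Sum = 90.42
Bonus assignment: 90.42 + 0 = 90.42
90.42 is ≥ 89 and < 92 → A-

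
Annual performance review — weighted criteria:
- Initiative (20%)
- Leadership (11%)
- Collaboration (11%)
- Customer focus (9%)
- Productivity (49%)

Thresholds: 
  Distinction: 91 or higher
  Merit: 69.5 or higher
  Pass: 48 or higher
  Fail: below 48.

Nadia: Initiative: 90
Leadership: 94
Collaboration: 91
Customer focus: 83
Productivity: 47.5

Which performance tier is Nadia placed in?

Pass

Weighted total:
  Initiative 90 × 0.2 = 18
  Leadership 94 × 0.11 = 10.34
  Collaboration 91 × 0.11 = 10.01
  Customer focus 83 × 0.09 = 7.47
  Productivity 47.5 × 0.49 = 23.275
Sum = 69.095
69.095 is ≥ 48 and < 69.5 → Pass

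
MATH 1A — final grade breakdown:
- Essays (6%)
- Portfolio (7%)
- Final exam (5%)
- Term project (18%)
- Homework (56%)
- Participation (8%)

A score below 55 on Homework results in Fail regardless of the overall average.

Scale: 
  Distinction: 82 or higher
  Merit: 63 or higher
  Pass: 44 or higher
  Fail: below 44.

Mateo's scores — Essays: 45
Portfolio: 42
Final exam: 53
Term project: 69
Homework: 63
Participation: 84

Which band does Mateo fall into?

Homework score 63 ≥ 55: minimum met.
Weighted total:
  Essays 45 × 0.06 = 2.7
  Portfolio 42 × 0.07 = 2.94
  Final exam 53 × 0.05 = 2.65
  Term project 69 × 0.18 = 12.42
  Homework 63 × 0.56 = 35.28
  Participation 84 × 0.08 = 6.72
Sum = 62.71
62.71 is ≥ 44 and < 63 → Pass

Pass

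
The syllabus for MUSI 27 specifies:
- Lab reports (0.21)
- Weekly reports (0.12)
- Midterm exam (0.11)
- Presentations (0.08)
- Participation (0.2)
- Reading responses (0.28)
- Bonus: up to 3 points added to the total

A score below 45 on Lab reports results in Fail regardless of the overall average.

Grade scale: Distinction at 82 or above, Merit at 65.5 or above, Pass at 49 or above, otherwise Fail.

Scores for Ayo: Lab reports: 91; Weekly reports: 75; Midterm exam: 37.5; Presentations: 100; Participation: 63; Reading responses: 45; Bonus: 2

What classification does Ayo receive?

Lab reports score 91 ≥ 45: minimum met.
Weighted total:
  Lab reports 91 × 0.21 = 19.11
  Weekly reports 75 × 0.12 = 9
  Midterm exam 37.5 × 0.11 = 4.125
  Presentations 100 × 0.08 = 8
  Participation 63 × 0.2 = 12.6
  Reading responses 45 × 0.28 = 12.6
Sum = 65.435
Bonus: 65.435 + 2 = 67.435
67.435 is ≥ 65.5 and < 82 → Merit

Merit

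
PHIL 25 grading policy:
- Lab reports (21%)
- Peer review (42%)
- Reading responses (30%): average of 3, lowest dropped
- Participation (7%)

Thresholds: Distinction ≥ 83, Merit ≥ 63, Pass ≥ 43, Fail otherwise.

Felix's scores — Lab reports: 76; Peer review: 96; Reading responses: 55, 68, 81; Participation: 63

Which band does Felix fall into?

Distinction

Reading responses: drop 55 → average of remaining 2 = 149/2 = 74.5
Weighted total:
  Lab reports 76 × 0.21 = 15.96
  Peer review 96 × 0.42 = 40.32
  Reading responses 74.5 × 0.3 = 22.35
  Participation 63 × 0.07 = 4.41
Sum = 83.04
83.04 ≥ 83 → Distinction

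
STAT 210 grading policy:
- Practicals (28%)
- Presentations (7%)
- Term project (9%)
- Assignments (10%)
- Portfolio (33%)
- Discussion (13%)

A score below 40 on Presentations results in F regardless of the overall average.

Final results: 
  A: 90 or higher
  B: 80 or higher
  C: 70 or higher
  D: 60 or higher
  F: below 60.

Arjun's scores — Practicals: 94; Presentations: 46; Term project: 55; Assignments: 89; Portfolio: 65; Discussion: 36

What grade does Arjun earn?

Presentations score 46 ≥ 40: minimum met.
Weighted total:
  Practicals 94 × 0.28 = 26.32
  Presentations 46 × 0.07 = 3.22
  Term project 55 × 0.09 = 4.95
  Assignments 89 × 0.1 = 8.9
  Portfolio 65 × 0.33 = 21.45
  Discussion 36 × 0.13 = 4.68
Sum = 69.52
69.52 is ≥ 60 and < 70 → D

D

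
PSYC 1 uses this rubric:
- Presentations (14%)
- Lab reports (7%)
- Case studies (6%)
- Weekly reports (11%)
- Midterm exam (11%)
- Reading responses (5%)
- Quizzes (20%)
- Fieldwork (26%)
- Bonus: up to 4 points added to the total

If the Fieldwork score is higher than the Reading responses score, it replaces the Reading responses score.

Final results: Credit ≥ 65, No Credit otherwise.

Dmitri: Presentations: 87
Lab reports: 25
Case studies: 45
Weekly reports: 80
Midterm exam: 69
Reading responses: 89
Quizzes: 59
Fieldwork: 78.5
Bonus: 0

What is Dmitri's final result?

Fieldwork (78.5) ≤ Reading responses (89), so Reading responses stays at 89.
Weighted total:
  Presentations 87 × 0.14 = 12.18
  Lab reports 25 × 0.07 = 1.75
  Case studies 45 × 0.06 = 2.7
  Weekly reports 80 × 0.11 = 8.8
  Midterm exam 69 × 0.11 = 7.59
  Reading responses 89 × 0.05 = 4.45
  Quizzes 59 × 0.2 = 11.8
  Fieldwork 78.5 × 0.26 = 20.41
Sum = 69.68
Bonus: 69.68 + 0 = 69.68
69.68 ≥ 65 → Credit

Credit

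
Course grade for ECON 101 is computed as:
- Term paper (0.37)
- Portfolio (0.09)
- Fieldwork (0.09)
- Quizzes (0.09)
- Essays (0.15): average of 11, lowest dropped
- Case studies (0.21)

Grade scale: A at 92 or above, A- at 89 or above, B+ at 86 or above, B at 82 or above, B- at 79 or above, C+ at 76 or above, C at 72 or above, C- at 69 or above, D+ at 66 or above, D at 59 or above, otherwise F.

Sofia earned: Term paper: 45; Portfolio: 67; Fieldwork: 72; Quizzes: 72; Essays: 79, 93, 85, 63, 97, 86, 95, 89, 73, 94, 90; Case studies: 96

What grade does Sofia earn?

C-

Essays: drop 63 → average of remaining 10 = 881/10 = 88.1
Weighted total:
  Term paper 45 × 0.37 = 16.65
  Portfolio 67 × 0.09 = 6.03
  Fieldwork 72 × 0.09 = 6.48
  Quizzes 72 × 0.09 = 6.48
  Essays 88.1 × 0.15 = 13.215
  Case studies 96 × 0.21 = 20.16
Sum = 69.015
69.015 is ≥ 69 and < 72 → C-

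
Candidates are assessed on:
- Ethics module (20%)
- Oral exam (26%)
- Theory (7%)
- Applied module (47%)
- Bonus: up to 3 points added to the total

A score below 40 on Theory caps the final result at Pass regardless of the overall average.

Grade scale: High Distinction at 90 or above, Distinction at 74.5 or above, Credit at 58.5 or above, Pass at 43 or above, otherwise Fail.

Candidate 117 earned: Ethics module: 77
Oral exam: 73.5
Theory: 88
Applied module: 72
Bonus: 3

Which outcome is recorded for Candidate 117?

Distinction

Theory score 88 ≥ 40: minimum met.
Weighted total:
  Ethics module 77 × 0.2 = 15.4
  Oral exam 73.5 × 0.26 = 19.11
  Theory 88 × 0.07 = 6.16
  Applied module 72 × 0.47 = 33.84
Sum = 74.51
Bonus: 74.51 + 3 = 77.51
77.51 is ≥ 74.5 and < 90 → Distinction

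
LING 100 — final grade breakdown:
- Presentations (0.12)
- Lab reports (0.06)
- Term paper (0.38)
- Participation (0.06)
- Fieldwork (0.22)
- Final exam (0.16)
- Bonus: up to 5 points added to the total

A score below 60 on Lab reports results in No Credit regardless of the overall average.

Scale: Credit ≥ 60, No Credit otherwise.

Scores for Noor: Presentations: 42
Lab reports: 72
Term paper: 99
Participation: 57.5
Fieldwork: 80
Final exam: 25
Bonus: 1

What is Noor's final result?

Lab reports score 72 ≥ 60: minimum met.
Weighted total:
  Presentations 42 × 0.12 = 5.04
  Lab reports 72 × 0.06 = 4.32
  Term paper 99 × 0.38 = 37.62
  Participation 57.5 × 0.06 = 3.45
  Fieldwork 80 × 0.22 = 17.6
  Final exam 25 × 0.16 = 4
Sum = 72.03
Bonus: 72.03 + 1 = 73.03
73.03 ≥ 60 → Credit

Credit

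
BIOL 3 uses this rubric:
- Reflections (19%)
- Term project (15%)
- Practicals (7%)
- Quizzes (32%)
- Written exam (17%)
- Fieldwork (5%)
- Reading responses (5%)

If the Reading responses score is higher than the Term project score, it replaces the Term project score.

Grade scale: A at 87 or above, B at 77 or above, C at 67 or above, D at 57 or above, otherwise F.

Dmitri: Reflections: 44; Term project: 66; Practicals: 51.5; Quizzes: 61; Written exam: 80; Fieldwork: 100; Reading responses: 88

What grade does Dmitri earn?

Reading responses (88) > Term project (66), so Term project counts as 88.
Weighted total:
  Reflections 44 × 0.19 = 8.36
  Term project 88 × 0.15 = 13.2
  Practicals 51.5 × 0.07 = 3.605
  Quizzes 61 × 0.32 = 19.52
  Written exam 80 × 0.17 = 13.6
  Fieldwork 100 × 0.05 = 5
  Reading responses 88 × 0.05 = 4.4
Sum = 67.685
67.685 is ≥ 67 and < 77 → C

C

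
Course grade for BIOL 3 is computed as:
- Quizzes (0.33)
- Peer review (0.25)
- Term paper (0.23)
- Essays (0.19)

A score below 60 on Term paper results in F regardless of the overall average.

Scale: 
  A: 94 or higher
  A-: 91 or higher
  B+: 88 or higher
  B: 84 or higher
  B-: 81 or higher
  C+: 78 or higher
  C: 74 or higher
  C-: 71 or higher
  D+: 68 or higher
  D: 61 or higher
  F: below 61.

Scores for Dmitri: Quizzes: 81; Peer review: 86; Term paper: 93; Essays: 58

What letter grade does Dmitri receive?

C+

Term paper score 93 ≥ 60: minimum met.
Weighted total:
  Quizzes 81 × 0.33 = 26.73
  Peer review 86 × 0.25 = 21.5
  Term paper 93 × 0.23 = 21.39
  Essays 58 × 0.19 = 11.02
Sum = 80.64
80.64 is ≥ 78 and < 81 → C+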